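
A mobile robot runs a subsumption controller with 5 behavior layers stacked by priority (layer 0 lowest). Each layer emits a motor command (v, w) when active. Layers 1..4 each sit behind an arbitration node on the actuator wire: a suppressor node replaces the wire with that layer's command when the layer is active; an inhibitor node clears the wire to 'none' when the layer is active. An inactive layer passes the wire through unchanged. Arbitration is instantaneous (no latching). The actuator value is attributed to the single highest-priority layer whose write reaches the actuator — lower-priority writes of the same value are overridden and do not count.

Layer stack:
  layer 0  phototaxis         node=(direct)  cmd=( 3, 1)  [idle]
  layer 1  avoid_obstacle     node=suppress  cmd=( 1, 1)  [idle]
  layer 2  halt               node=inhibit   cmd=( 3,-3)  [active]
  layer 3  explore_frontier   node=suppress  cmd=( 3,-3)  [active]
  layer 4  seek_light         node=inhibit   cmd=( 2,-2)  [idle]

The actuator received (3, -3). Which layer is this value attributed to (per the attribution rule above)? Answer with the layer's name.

explore_frontier

L0 phototaxis: idle → wire = none
L1 avoid_obstacle: idle → wire stays none
L2 halt: active, inhibitor → wire = none
L3 explore_frontier: active, suppressor → wire = (3, -3)
L4 seek_light: idle → wire stays (3, -3)
actuator = (3, -3)
last writer: layer 3 = explore_frontier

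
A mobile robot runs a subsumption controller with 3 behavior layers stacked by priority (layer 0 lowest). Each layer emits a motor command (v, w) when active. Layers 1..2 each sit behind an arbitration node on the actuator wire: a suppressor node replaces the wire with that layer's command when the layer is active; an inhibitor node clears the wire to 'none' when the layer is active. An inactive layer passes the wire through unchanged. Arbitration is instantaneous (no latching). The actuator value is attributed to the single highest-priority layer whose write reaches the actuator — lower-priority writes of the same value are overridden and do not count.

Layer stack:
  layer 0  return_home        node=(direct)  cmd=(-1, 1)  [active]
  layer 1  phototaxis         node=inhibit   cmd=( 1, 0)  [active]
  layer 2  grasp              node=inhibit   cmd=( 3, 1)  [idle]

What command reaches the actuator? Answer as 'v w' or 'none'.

L0 return_home: active, feeds wire = (-1, 1)
L1 phototaxis: active, inhibitor → wire = none
L2 grasp: idle → wire stays none
actuator = none

none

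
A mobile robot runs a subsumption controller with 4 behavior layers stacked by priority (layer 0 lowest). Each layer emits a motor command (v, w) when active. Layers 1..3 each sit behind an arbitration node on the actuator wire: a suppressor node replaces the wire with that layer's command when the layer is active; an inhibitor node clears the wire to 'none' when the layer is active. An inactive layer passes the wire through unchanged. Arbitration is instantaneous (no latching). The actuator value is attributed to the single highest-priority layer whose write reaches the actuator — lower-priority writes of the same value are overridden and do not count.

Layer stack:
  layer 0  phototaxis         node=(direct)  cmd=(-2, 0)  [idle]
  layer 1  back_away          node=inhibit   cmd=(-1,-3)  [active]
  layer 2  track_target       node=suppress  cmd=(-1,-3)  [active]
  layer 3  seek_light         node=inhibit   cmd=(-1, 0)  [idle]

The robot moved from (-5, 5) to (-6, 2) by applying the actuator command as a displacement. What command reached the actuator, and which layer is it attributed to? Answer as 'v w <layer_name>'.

-1 -3 track_target

displacement = (-6, 2) − (-5, 5) = (-1, -3)
layer 0 (phototaxis) idle — none
layer 1 (back_away) active — inhibits: none
layer 2 (track_target) active — suppresses: (-1, -3)
layer 3 (seek_light) idle — unchanged: (-1, -3)
→ actuator (-1, -3) — from layer 2 (track_target)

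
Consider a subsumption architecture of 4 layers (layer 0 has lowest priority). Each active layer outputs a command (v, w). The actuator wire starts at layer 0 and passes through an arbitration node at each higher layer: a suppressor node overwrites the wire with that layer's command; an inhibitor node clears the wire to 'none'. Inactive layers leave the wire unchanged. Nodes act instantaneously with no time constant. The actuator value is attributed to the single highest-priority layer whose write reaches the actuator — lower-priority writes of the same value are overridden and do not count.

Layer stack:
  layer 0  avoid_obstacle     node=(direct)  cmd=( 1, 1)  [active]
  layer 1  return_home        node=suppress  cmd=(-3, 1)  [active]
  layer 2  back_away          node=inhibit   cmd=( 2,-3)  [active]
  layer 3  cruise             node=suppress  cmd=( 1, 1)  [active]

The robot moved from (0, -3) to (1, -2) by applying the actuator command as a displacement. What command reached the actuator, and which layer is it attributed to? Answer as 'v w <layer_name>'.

1 1 cruise

displacement = (1, -2) − (0, -3) = (1, 1)
L0 avoid_obstacle: active, feeds wire = (1, 1)
L1 return_home: active, suppressor → wire = (-3, 1)
L2 back_away: active, inhibitor → wire = none
L3 cruise: active, suppressor → wire = (1, 1)
actuator = (1, 1) — from layer 3 (cruise)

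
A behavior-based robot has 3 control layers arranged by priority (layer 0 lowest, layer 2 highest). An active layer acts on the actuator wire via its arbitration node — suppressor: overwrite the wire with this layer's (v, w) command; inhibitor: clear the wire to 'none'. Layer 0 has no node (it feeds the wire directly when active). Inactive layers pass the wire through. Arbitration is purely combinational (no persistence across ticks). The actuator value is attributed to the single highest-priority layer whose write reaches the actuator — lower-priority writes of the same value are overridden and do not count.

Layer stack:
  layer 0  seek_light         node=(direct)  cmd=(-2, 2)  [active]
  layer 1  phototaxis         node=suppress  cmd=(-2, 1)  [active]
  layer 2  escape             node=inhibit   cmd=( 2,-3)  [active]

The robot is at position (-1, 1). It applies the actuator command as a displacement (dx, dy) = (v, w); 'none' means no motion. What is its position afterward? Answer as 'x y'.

-1 1

layer 0 (seek_light) active — direct: (-2, 2)
layer 1 (phototaxis) active — suppresses: (-2, 1)
layer 2 (escape) active — inhibits: none
→ actuator none
position: (-1, 1) + none = (-1, 1)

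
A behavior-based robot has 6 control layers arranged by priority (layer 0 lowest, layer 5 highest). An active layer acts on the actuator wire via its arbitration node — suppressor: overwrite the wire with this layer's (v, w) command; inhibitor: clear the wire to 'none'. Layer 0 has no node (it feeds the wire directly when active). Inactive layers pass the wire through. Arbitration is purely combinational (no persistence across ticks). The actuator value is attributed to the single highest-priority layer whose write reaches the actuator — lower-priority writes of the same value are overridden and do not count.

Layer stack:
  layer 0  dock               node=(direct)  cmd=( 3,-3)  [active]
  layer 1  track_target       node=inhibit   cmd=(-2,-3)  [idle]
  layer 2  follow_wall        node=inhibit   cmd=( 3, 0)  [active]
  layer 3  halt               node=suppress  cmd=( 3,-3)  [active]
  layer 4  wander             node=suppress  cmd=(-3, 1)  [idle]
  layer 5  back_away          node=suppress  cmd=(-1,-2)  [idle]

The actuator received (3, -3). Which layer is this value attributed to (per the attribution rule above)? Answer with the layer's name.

halt

L0 dock: active, feeds wire = (3, -3)
L1 track_target: idle → wire stays (3, -3)
L2 follow_wall: active, inhibitor → wire = none
L3 halt: active, suppressor → wire = (3, -3)
L4 wander: idle → wire stays (3, -3)
L5 back_away: idle → wire stays (3, -3)
actuator = (3, -3)
last writer: layer 3 = halt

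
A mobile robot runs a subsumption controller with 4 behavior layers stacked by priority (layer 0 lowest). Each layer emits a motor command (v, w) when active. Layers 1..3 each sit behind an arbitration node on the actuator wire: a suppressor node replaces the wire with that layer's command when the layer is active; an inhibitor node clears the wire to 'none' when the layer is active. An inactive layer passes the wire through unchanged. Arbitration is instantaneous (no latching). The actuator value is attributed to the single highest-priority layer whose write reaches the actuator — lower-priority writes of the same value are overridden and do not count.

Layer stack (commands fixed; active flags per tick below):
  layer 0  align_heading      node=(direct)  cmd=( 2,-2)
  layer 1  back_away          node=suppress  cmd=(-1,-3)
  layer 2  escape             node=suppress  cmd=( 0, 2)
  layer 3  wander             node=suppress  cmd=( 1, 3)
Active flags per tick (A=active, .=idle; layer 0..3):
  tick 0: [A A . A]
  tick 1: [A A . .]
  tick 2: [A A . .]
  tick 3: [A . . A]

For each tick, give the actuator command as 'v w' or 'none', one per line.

1 3
-1 -3
-1 -3
1 3

tick 0:
  L0 align_heading: active, feeds wire = (2, -2)
  L1 back_away: active, suppressor → wire = (-1, -3)
  L2 escape: idle → wire stays (-1, -3)
  L3 wander: active, suppressor → wire = (1, 3)
  actuator = (1, 3)
tick 1:
  L0 align_heading: active, feeds wire = (2, -2)
  L1 back_away: active, suppressor → wire = (-1, -3)
  L2 escape: idle → wire stays (-1, -3)
  L3 wander: idle → wire stays (-1, -3)
  actuator = (-1, -3)
tick 2:
  L0 align_heading: active, feeds wire = (2, -2)
  L1 back_away: active, suppressor → wire = (-1, -3)
  L2 escape: idle → wire stays (-1, -3)
  L3 wander: idle → wire stays (-1, -3)
  actuator = (-1, -3)
tick 3:
  L0 align_heading: active, feeds wire = (2, -2)
  L1 back_away: idle → wire stays (2, -2)
  L2 escape: idle → wire stays (2, -2)
  L3 wander: active, suppressor → wire = (1, 3)
  actuator = (1, 3)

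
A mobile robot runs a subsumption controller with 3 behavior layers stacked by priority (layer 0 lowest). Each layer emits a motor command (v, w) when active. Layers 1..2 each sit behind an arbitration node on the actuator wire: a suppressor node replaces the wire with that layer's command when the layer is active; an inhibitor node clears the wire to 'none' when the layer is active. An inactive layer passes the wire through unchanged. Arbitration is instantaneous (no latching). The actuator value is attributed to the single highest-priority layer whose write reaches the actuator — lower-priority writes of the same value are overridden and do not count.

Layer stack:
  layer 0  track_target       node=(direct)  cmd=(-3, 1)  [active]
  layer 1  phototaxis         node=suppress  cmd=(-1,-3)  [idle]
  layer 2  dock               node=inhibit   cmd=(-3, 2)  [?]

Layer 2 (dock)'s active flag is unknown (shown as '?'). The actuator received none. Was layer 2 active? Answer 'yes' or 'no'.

If layer 2 is active=yes:
  actuator would be none
If layer 2 is active=no:
  actuator would be (-3, 1)
Observed none, so layer 2 was active.

yes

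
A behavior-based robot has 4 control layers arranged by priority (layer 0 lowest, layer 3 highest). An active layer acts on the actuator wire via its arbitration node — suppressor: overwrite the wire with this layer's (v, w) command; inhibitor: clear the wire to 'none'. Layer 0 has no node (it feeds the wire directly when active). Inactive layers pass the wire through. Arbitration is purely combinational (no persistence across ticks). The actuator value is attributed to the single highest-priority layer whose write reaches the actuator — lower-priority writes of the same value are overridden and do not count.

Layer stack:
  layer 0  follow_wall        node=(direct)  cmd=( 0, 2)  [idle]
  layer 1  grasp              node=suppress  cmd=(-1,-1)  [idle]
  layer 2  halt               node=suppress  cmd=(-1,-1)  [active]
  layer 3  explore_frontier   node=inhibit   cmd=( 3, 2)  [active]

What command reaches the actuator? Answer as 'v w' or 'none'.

none

L0 follow_wall: idle → wire = none
L1 grasp: idle → wire stays none
L2 halt: active, suppressor → wire = (-1, -1)
L3 explore_frontier: active, inhibitor → wire = none
actuator = none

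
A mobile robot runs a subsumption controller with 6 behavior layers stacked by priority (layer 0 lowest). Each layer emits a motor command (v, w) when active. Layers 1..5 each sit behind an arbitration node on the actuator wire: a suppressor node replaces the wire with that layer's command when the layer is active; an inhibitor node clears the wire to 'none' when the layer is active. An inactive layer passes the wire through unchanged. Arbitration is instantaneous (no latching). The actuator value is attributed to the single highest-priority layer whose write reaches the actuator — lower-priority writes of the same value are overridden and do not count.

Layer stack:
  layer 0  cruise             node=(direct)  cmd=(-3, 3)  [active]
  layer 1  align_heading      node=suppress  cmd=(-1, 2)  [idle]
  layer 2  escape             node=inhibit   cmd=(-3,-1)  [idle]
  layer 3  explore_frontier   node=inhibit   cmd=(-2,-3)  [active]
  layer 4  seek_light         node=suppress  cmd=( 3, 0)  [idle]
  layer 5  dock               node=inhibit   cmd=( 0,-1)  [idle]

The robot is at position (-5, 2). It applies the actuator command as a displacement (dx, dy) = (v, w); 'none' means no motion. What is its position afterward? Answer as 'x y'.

[0] cruise on; wire := (-3, 3)
[1] align_heading off; pass (-3, 3)
[2] escape off; pass (-3, 3)
[3] explore_frontier on (inhibit); wire := none
[4] seek_light off; pass none
[5] dock off; pass none
output none
position: (-5, 2) + none = (-5, 2)

-5 2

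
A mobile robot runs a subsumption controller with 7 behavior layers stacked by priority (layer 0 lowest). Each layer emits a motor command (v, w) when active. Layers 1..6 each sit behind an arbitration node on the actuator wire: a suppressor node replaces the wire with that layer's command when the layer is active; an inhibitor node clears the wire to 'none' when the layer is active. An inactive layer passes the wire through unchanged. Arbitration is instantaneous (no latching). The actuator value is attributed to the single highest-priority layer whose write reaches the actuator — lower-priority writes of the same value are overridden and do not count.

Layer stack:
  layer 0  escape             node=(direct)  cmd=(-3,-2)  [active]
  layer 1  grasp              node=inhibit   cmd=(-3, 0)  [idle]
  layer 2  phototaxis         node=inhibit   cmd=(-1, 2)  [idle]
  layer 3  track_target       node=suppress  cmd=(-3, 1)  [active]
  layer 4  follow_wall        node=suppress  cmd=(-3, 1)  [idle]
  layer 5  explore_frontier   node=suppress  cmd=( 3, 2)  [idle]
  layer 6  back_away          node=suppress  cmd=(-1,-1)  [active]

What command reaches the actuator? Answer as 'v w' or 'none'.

-1 -1

[0] escape on; wire := (-3, -2)
[1] grasp off; pass (-3, -2)
[2] phototaxis off; pass (-3, -2)
[3] track_target on (suppress); wire := (-3, 1)
[4] follow_wall off; pass (-3, 1)
[5] explore_frontier off; pass (-3, 1)
[6] back_away on (suppress); wire := (-1, -1)
output (-1, -1)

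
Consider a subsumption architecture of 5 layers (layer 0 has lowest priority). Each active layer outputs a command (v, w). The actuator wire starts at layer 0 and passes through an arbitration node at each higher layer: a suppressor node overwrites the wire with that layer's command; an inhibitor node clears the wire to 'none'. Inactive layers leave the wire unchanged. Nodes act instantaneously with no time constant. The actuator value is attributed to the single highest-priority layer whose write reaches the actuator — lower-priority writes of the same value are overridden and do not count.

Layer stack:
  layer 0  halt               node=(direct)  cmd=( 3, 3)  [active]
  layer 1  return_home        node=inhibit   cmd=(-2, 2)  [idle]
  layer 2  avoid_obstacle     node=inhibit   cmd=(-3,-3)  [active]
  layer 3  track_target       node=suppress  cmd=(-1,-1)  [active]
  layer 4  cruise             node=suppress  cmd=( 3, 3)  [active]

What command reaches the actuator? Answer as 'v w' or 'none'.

layer 0 (halt) active — direct: (3, 3)
layer 1 (return_home) idle — unchanged: (3, 3)
layer 2 (avoid_obstacle) active — inhibits: none
layer 3 (track_target) active — suppresses: (-1, -1)
layer 4 (cruise) active — suppresses: (3, 3)
→ actuator (3, 3)

3 3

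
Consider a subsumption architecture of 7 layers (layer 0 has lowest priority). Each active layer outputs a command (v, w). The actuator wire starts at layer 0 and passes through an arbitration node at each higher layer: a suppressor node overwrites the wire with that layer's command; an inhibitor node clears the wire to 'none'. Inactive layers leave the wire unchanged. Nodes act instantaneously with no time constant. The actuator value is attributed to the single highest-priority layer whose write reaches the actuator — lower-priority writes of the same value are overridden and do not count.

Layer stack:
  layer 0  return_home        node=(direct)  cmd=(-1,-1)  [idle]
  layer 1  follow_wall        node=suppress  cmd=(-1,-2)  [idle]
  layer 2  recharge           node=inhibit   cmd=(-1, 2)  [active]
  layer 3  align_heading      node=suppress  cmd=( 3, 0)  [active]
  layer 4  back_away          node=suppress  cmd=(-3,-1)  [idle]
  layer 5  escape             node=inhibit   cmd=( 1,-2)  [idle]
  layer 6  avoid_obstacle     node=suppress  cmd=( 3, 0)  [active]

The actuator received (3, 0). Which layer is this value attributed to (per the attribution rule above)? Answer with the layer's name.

[0] return_home off; wire := none
[1] follow_wall off; pass none
[2] recharge on (inhibit); wire := none
[3] align_heading on (suppress); wire := (3, 0)
[4] back_away off; pass (3, 0)
[5] escape off; pass (3, 0)
[6] avoid_obstacle on (suppress); wire := (3, 0)
output (3, 0)
last writer: layer 6 = avoid_obstacle

avoid_obstacle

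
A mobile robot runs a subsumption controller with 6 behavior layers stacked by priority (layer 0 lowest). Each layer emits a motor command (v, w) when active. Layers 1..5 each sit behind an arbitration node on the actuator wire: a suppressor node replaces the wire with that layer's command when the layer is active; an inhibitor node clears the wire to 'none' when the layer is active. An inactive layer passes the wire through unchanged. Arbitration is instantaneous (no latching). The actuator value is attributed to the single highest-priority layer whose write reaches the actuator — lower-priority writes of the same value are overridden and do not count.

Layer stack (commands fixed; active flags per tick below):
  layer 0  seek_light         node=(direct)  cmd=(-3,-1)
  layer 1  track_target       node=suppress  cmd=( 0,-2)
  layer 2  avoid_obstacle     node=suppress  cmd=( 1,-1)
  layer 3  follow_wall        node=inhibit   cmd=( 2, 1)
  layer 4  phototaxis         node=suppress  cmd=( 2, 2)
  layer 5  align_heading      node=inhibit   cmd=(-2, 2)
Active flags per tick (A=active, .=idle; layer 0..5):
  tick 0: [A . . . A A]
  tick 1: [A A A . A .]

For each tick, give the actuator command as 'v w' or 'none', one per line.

tick 0:
  [0] seek_light on; wire := (-3, -1)
  [1] track_target off; pass (-3, -1)
  [2] avoid_obstacle off; pass (-3, -1)
  [3] follow_wall off; pass (-3, -1)
  [4] phototaxis on (suppress); wire := (2, 2)
  [5] align_heading on (inhibit); wire := none
  output none
tick 1:
  [0] seek_light on; wire := (-3, -1)
  [1] track_target on (suppress); wire := (0, -2)
  [2] avoid_obstacle on (suppress); wire := (1, -1)
  [3] follow_wall off; pass (1, -1)
  [4] phototaxis on (suppress); wire := (2, 2)
  [5] align_heading off; pass (2, 2)
  output (2, 2)

none
2 2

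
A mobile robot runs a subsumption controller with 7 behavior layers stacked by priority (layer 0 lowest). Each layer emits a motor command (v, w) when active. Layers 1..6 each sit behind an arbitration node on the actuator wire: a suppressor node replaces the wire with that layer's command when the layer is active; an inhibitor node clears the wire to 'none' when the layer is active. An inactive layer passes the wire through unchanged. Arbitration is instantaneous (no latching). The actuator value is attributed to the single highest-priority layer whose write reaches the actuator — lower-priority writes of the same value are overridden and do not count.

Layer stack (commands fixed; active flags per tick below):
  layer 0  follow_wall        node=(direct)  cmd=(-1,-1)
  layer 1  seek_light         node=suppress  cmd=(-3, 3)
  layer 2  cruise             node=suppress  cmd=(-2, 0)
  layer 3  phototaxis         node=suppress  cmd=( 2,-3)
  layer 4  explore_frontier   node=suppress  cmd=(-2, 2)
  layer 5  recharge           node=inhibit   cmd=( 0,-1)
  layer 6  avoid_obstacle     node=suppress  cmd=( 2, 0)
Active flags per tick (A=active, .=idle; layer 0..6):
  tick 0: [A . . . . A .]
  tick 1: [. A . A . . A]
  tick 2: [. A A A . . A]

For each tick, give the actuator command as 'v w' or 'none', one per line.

none
2 0
2 0

tick 0:
  L0 follow_wall: active, feeds wire = (-1, -1)
  L1 seek_light: idle → wire stays (-1, -1)
  L2 cruise: idle → wire stays (-1, -1)
  L3 phototaxis: idle → wire stays (-1, -1)
  L4 explore_frontier: idle → wire stays (-1, -1)
  L5 recharge: active, inhibitor → wire = none
  L6 avoid_obstacle: idle → wire stays none
  actuator = none
tick 1:
  L0 follow_wall: idle → wire = none
  L1 seek_light: active, suppressor → wire = (-3, 3)
  L2 cruise: idle → wire stays (-3, 3)
  L3 phototaxis: active, suppressor → wire = (2, -3)
  L4 explore_frontier: idle → wire stays (2, -3)
  L5 recharge: idle → wire stays (2, -3)
  L6 avoid_obstacle: active, suppressor → wire = (2, 0)
  actuator = (2, 0)
tick 2:
  L0 follow_wall: idle → wire = none
  L1 seek_light: active, suppressor → wire = (-3, 3)
  L2 cruise: active, suppressor → wire = (-2, 0)
  L3 phototaxis: active, suppressor → wire = (2, -3)
  L4 explore_frontier: idle → wire stays (2, -3)
  L5 recharge: idle → wire stays (2, -3)
  L6 avoid_obstacle: active, suppressor → wire = (2, 0)
  actuator = (2, 0)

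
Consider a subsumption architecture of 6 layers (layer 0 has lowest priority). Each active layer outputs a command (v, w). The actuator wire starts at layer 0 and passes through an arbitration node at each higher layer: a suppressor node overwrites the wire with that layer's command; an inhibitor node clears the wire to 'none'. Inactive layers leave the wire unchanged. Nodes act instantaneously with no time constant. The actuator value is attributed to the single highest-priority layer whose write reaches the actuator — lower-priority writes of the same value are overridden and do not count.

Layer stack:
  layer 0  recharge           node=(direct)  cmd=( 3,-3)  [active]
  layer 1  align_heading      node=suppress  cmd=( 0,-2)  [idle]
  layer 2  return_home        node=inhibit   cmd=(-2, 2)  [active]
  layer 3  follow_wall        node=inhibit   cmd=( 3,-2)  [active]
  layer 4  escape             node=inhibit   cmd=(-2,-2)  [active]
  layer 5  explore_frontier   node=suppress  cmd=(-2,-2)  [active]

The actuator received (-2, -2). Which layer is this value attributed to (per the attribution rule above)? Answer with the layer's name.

L0 recharge: active, feeds wire = (3, -3)
L1 align_heading: idle → wire stays (3, -3)
L2 return_home: active, inhibitor → wire = none
L3 follow_wall: active, inhibitor → wire = none
L4 escape: active, inhibitor → wire = none
L5 explore_frontier: active, suppressor → wire = (-2, -2)
actuator = (-2, -2)
last writer: layer 5 = explore_frontier

explore_frontier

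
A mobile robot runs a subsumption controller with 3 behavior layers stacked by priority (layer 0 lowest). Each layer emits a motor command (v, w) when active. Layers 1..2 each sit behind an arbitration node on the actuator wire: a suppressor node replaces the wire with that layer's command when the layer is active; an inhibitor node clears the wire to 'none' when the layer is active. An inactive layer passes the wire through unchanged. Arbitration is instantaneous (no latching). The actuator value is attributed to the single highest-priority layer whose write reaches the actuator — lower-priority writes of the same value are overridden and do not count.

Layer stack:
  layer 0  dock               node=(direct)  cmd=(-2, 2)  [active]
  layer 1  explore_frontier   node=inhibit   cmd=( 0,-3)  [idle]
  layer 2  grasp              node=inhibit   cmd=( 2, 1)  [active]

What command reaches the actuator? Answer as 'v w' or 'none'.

none

layer 0 (dock) active — direct: (-2, 2)
layer 1 (explore_frontier) idle — unchanged: (-2, 2)
layer 2 (grasp) active — inhibits: none
→ actuator none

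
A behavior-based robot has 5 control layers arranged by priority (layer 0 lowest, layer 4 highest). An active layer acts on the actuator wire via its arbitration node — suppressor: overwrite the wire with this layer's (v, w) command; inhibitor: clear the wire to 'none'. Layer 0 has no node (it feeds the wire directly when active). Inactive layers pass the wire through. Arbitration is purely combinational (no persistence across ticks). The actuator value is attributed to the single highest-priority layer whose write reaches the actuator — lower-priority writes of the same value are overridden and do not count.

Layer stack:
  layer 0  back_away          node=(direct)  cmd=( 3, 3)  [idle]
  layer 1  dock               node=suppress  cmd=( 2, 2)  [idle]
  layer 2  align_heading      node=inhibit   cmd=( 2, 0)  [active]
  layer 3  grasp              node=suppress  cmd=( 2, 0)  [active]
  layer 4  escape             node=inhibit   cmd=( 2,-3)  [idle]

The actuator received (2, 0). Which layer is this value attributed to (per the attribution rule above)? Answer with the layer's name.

grasp

[0] back_away off; wire := none
[1] dock off; pass none
[2] align_heading on (inhibit); wire := none
[3] grasp on (suppress); wire := (2, 0)
[4] escape off; pass (2, 0)
output (2, 0)
last writer: layer 3 = grasp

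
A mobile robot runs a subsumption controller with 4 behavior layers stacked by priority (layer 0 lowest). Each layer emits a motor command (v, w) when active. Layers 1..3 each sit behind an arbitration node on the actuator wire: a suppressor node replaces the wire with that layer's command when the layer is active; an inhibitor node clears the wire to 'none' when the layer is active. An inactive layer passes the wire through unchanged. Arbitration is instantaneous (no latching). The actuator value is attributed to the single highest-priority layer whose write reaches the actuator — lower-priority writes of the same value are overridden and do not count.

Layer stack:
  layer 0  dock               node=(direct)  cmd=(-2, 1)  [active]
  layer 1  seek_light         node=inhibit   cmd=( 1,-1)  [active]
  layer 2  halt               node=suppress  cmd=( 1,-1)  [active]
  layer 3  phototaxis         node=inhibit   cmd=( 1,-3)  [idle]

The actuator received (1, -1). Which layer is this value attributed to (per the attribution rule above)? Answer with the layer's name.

halt

layer 0 (dock) active — direct: (-2, 1)
layer 1 (seek_light) active — inhibits: none
layer 2 (halt) active — suppresses: (1, -1)
layer 3 (phototaxis) idle — unchanged: (1, -1)
→ actuator (1, -1)
last writer: layer 2 = halt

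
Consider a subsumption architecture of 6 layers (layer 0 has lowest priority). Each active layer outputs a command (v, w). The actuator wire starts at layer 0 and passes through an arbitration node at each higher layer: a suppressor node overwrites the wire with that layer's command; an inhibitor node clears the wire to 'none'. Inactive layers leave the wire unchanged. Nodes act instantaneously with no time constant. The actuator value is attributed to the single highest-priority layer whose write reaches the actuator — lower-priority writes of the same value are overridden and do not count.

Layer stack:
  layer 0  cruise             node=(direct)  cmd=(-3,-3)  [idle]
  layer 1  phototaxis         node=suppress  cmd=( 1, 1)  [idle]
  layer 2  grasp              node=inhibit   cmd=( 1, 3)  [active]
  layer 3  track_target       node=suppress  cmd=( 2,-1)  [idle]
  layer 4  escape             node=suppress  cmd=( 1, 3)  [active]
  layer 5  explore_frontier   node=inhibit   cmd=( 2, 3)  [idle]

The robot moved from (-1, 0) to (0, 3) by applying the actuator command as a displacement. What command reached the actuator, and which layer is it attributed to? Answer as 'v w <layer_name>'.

displacement = (0, 3) − (-1, 0) = (1, 3)
layer 0 (cruise) idle — none
layer 1 (phototaxis) idle — unchanged: none
layer 2 (grasp) active — inhibits: none
layer 3 (track_target) idle — unchanged: none
layer 4 (escape) active — suppresses: (1, 3)
layer 5 (explore_frontier) idle — unchanged: (1, 3)
→ actuator (1, 3) — from layer 4 (escape)

1 3 escape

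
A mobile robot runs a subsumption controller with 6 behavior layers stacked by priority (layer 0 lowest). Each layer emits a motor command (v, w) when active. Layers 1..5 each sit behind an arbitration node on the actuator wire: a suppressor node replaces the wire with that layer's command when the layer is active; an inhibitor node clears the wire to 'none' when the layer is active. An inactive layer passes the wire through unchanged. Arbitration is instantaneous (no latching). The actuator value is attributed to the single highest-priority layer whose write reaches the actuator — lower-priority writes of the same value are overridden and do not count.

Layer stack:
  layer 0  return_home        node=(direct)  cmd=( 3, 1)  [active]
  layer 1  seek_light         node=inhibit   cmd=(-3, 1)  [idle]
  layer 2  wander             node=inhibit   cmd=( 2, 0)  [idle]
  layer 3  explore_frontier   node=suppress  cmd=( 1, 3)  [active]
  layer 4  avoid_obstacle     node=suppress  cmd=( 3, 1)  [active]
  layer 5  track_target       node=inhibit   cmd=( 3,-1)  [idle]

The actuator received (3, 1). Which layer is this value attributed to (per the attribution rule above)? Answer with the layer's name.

[0] return_home on; wire := (3, 1)
[1] seek_light off; pass (3, 1)
[2] wander off; pass (3, 1)
[3] explore_frontier on (suppress); wire := (1, 3)
[4] avoid_obstacle on (suppress); wire := (3, 1)
[5] track_target off; pass (3, 1)
output (3, 1)
last writer: layer 4 = avoid_obstacle

avoid_obstacle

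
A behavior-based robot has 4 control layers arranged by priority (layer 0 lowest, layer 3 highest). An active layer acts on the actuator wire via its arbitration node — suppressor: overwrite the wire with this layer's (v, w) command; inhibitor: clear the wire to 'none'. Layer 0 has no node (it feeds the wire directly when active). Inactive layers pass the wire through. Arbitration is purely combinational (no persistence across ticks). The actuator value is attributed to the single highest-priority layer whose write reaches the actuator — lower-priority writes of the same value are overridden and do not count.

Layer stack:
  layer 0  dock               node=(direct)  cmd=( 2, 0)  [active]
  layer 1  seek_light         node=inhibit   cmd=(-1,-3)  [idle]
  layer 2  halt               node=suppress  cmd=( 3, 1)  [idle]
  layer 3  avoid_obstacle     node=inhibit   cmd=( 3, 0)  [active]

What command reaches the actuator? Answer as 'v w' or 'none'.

[0] dock on; wire := (2, 0)
[1] seek_light off; pass (2, 0)
[2] halt off; pass (2, 0)
[3] avoid_obstacle on (inhibit); wire := none
output none

none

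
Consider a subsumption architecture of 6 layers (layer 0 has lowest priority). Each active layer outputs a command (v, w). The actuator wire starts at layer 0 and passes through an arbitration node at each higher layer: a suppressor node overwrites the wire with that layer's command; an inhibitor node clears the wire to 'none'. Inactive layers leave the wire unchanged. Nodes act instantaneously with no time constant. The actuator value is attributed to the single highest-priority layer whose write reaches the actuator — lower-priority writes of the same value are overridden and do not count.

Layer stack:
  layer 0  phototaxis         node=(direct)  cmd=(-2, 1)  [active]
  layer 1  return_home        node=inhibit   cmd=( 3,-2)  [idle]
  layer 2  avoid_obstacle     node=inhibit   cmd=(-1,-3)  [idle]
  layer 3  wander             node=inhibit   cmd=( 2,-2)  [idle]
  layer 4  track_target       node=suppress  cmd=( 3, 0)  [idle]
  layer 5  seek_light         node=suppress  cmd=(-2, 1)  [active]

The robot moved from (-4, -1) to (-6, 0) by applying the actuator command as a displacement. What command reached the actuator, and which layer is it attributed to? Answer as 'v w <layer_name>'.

displacement = (-6, 0) − (-4, -1) = (-2, 1)
layer 0 (phototaxis) active — direct: (-2, 1)
layer 1 (return_home) idle — unchanged: (-2, 1)
layer 2 (avoid_obstacle) idle — unchanged: (-2, 1)
layer 3 (wander) idle — unchanged: (-2, 1)
layer 4 (track_target) idle — unchanged: (-2, 1)
layer 5 (seek_light) active — suppresses: (-2, 1)
→ actuator (-2, 1) — from layer 5 (seek_light)

-2 1 seek_light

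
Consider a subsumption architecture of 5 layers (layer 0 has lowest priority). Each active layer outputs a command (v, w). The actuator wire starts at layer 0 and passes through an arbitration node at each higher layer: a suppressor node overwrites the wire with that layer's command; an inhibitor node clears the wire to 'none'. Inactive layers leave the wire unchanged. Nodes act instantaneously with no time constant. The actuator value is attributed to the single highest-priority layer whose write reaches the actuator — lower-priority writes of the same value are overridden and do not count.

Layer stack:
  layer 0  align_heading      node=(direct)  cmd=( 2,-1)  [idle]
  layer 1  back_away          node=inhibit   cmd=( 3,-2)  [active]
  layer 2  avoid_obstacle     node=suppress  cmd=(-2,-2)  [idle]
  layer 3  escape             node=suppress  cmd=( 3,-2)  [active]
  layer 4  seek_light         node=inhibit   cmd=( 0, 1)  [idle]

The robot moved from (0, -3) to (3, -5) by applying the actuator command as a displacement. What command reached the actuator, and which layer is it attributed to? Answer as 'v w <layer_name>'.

3 -2 escape

displacement = (3, -5) − (0, -3) = (3, -2)
L0 align_heading: idle → wire = none
L1 back_away: active, inhibitor → wire = none
L2 avoid_obstacle: idle → wire stays none
L3 escape: active, suppressor → wire = (3, -2)
L4 seek_light: idle → wire stays (3, -2)
actuator = (3, -2) — from layer 3 (escape)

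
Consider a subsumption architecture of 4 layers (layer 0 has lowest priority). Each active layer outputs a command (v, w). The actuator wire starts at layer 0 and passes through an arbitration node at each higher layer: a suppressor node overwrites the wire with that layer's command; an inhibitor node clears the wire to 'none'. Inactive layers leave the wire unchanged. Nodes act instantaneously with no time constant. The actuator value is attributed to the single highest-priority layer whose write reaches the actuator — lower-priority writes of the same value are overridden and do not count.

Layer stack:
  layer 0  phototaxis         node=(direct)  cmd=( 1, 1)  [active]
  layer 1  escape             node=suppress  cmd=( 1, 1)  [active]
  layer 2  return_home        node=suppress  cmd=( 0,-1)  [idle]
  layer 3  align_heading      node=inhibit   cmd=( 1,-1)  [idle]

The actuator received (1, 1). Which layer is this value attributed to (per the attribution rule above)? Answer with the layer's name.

escape

layer 0 (phototaxis) active — direct: (1, 1)
layer 1 (escape) active — suppresses: (1, 1)
layer 2 (return_home) idle — unchanged: (1, 1)
layer 3 (align_heading) idle — unchanged: (1, 1)
→ actuator (1, 1)
last writer: layer 1 = escape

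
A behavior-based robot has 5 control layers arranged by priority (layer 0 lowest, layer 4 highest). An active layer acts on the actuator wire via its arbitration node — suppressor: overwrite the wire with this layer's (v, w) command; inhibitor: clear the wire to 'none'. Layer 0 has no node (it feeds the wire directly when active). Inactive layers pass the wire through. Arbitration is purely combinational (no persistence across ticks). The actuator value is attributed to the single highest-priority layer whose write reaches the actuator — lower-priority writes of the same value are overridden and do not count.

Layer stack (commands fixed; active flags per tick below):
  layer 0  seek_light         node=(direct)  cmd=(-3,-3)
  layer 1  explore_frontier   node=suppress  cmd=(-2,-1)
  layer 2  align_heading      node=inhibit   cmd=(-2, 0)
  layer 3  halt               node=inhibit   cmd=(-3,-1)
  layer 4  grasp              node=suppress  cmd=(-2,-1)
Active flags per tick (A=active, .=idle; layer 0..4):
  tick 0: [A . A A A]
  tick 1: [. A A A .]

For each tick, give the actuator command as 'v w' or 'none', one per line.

-2 -1
none

tick 0:
  layer 0 (seek_light) active — direct: (-3, -3)
  layer 1 (explore_frontier) idle — unchanged: (-3, -3)
  layer 2 (align_heading) active — inhibits: none
  layer 3 (halt) active — inhibits: none
  layer 4 (grasp) active — suppresses: (-2, -1)
  → actuator (-2, -1)
tick 1:
  layer 0 (seek_light) idle — none
  layer 1 (explore_frontier) active — suppresses: (-2, -1)
  layer 2 (align_heading) active — inhibits: none
  layer 3 (halt) active — inhibits: none
  layer 4 (grasp) idle — unchanged: none
  → actuator none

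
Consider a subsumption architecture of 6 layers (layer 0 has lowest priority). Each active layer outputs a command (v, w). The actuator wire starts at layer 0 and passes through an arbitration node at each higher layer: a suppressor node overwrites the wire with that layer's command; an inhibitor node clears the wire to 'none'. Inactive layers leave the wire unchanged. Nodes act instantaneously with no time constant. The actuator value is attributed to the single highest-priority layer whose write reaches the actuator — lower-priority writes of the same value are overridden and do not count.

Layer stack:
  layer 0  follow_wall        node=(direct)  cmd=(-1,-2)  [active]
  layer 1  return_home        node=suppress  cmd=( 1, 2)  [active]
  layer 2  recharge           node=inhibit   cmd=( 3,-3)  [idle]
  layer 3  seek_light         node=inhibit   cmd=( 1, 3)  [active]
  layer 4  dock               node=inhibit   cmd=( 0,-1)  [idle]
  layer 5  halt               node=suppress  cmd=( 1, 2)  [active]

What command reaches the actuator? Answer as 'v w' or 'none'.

[0] follow_wall on; wire := (-1, -2)
[1] return_home on (suppress); wire := (1, 2)
[2] recharge off; pass (1, 2)
[3] seek_light on (inhibit); wire := none
[4] dock off; pass none
[5] halt on (suppress); wire := (1, 2)
output (1, 2)

1 2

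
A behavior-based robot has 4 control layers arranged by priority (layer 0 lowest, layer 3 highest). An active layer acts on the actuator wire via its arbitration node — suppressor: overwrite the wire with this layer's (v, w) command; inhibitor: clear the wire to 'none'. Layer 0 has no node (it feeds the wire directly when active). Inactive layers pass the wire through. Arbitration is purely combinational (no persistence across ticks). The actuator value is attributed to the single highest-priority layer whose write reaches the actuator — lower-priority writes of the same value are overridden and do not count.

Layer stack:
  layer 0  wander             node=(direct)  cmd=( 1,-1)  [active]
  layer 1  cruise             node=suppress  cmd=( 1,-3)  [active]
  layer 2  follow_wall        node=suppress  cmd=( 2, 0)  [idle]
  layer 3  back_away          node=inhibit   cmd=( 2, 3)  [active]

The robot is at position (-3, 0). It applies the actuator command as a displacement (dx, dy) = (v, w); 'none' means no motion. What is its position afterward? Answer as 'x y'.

-3 0

L0 wander: active, feeds wire = (1, -1)
L1 cruise: active, suppressor → wire = (1, -3)
L2 follow_wall: idle → wire stays (1, -3)
L3 back_away: active, inhibitor → wire = none
actuator = none
position: (-3, 0) + none = (-3, 0)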